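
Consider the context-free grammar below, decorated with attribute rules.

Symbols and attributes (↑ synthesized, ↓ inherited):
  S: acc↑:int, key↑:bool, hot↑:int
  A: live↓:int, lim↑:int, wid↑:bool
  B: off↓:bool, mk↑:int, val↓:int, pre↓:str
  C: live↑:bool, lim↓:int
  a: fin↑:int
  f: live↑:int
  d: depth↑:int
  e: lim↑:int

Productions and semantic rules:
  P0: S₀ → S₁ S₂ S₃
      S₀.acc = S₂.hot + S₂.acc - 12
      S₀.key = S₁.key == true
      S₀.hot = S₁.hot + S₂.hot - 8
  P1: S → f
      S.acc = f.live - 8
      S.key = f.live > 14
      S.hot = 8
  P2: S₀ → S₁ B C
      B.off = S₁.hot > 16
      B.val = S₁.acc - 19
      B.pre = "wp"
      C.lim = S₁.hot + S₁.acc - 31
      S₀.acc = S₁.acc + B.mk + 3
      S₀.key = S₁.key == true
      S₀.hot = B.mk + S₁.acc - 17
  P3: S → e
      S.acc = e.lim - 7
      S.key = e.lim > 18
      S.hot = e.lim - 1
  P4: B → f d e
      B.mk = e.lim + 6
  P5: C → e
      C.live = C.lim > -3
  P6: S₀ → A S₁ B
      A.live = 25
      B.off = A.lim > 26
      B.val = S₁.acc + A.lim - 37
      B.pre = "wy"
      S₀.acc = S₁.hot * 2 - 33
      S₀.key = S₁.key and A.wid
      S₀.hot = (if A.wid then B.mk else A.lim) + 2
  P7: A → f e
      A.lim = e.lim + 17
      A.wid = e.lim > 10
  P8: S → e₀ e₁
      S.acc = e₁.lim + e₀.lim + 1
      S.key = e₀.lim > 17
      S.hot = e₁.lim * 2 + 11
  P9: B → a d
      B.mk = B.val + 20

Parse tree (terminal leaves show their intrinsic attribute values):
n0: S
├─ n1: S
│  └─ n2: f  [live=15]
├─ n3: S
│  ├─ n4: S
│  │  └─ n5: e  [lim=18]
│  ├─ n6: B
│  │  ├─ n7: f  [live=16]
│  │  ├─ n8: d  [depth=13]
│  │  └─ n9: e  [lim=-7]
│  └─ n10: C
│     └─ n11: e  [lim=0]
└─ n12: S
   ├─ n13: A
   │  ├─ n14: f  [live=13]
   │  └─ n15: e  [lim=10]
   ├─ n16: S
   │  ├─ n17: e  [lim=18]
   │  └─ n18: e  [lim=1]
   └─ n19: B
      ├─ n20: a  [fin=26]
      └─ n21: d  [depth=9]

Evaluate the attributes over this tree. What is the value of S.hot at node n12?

29

1. n2.live = 15  [terminal]
2. n1.acc = 7  [f.live - 8]
3. n1.key = true  [f.live > 14]
4. n1.hot = 8  [8]
5. n5.lim = 18  [terminal]
6. n4.acc = 11  [e.lim - 7]
7. n4.key = false  [e.lim > 18]
8. n4.hot = 17  [e.lim - 1]
9. n6.off = true  [S₁.hot > 16]
10. n6.val = -8  [S₁.acc - 19]
11. n6.pre = "wp"  ["wp"]
12. n7.live = 16  [terminal]
13. n8.depth = 13  [terminal]
14. n9.lim = -7  [terminal]
15. n6.mk = -1  [e.lim + 6]
16. n10.lim = -3  [S₁.hot + S₁.acc - 31]
17. n11.lim = 0  [terminal]
18. n10.live = false  [C.lim > -3]
19. n3.acc = 13  [S₁.acc + B.mk + 3]
20. n3.key = false  [S₁.key == true]
21. n3.hot = -7  [B.mk + S₁.acc - 17]
22. n13.live = 25  [25]
23. n14.live = 13  [terminal]
24. n15.lim = 10  [terminal]
25. n13.lim = 27  [e.lim + 17]
26. n13.wid = false  [e.lim > 10]
27. n17.lim = 18  [terminal]
28. n18.lim = 1  [terminal]
29. n16.acc = 20  [e₁.lim + e₀.lim + 1]
30. n16.key = true  [e₀.lim > 17]
31. n16.hot = 13  [e₁.lim * 2 + 11]
32. n19.off = true  [A.lim > 26]
33. n19.val = 10  [S₁.acc + A.lim - 37]
34. n19.pre = "wy"  ["wy"]
35. n20.fin = 26  [terminal]
36. n21.depth = 9  [terminal]
37. n19.mk = 30  [B.val + 20]
38. n12.acc = -7  [S₁.hot * 2 - 33]
39. n12.key = false  [S₁.key and A.wid]
40. n12.hot = 29  [(if A.wid then B.mk else A.lim) + 2]
41. n0.acc = -6  [S₂.hot + S₂.acc - 12]
42. n0.key = true  [S₁.key == true]
43. n0.hot = -7  [S₁.hot + S₂.hot - 8]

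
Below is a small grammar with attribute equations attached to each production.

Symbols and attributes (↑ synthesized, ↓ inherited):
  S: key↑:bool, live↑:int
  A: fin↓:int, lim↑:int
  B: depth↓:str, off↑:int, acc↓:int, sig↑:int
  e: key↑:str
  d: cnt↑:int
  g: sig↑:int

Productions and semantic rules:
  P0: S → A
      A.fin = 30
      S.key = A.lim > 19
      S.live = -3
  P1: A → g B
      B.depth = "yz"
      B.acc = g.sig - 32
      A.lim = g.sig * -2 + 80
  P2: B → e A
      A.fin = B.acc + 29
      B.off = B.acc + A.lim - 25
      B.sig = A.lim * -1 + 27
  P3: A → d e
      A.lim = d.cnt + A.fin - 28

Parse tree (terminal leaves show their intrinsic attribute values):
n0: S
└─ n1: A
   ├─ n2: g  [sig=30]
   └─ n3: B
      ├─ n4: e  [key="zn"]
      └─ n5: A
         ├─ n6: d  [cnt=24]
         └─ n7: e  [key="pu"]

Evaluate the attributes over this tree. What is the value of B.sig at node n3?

4

1. n1.fin = 30  [30]
2. n2.sig = 30  [terminal]
3. n3.depth = "yz"  ["yz"]
4. n3.acc = -2  [g.sig - 32]
5. n4.key = "zn"  [terminal]
6. n5.fin = 27  [B.acc + 29]
7. n6.cnt = 24  [terminal]
8. n7.key = "pu"  [terminal]
9. n5.lim = 23  [d.cnt + A.fin - 28]
10. n3.off = -4  [B.acc + A.lim - 25]
11. n3.sig = 4  [A.lim * -1 + 27]
12. n1.lim = 20  [g.sig * -2 + 80]
13. n0.key = true  [A.lim > 19]
14. n0.live = -3  [-3]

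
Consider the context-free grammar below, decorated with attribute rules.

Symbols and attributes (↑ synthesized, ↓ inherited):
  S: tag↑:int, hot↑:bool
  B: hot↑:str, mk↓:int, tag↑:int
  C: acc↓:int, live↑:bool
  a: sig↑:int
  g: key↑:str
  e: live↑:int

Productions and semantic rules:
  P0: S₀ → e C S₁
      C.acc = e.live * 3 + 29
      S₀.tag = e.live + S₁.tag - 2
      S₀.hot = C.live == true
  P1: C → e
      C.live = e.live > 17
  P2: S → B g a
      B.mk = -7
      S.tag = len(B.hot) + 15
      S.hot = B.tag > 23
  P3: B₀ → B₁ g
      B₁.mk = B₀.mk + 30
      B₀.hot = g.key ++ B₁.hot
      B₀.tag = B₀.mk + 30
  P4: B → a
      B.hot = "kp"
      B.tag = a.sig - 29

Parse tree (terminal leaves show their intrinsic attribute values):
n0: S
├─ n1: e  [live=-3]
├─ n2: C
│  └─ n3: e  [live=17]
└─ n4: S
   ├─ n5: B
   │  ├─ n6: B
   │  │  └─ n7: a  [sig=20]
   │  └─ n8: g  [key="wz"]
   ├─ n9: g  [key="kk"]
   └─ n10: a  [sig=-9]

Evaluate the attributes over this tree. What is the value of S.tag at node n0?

14

1. n1.live = -3  [terminal]
2. n2.acc = 20  [e.live * 3 + 29]
3. n3.live = 17  [terminal]
4. n2.live = false  [e.live > 17]
5. n5.mk = -7  [-7]
6. n6.mk = 23  [B₀.mk + 30]
7. n7.sig = 20  [terminal]
8. n6.hot = "kp"  ["kp"]
9. n6.tag = -9  [a.sig - 29]
10. n8.key = "wz"  [terminal]
11. n5.hot = "wzkp"  [g.key ++ B₁.hot]
12. n5.tag = 23  [B₀.mk + 30]
13. n9.key = "kk"  [terminal]
14. n10.sig = -9  [terminal]
15. n4.tag = 19  [len(B.hot) + 15]
16. n4.hot = false  [B.tag > 23]
17. n0.tag = 14  [e.live + S₁.tag - 2]
18. n0.hot = false  [C.live == true]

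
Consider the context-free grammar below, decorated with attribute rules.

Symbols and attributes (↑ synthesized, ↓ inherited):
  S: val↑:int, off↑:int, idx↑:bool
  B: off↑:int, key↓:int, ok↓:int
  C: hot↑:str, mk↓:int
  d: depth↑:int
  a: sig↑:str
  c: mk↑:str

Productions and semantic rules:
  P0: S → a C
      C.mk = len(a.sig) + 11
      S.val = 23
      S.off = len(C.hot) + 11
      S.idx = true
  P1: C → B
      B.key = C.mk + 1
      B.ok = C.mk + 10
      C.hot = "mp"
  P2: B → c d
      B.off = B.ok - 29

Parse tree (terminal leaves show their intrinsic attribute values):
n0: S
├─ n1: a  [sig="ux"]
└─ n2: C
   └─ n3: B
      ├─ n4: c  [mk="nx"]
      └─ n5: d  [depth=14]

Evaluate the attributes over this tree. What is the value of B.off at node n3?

1. n1.sig = "ux"  [terminal]
2. n2.mk = 13  [len(a.sig) + 11]
3. n3.key = 14  [C.mk + 1]
4. n3.ok = 23  [C.mk + 10]
5. n4.mk = "nx"  [terminal]
6. n5.depth = 14  [terminal]
7. n3.off = -6  [B.ok - 29]
8. n2.hot = "mp"  ["mp"]
9. n0.val = 23  [23]
10. n0.off = 13  [len(C.hot) + 11]
11. n0.idx = true  [true]

-6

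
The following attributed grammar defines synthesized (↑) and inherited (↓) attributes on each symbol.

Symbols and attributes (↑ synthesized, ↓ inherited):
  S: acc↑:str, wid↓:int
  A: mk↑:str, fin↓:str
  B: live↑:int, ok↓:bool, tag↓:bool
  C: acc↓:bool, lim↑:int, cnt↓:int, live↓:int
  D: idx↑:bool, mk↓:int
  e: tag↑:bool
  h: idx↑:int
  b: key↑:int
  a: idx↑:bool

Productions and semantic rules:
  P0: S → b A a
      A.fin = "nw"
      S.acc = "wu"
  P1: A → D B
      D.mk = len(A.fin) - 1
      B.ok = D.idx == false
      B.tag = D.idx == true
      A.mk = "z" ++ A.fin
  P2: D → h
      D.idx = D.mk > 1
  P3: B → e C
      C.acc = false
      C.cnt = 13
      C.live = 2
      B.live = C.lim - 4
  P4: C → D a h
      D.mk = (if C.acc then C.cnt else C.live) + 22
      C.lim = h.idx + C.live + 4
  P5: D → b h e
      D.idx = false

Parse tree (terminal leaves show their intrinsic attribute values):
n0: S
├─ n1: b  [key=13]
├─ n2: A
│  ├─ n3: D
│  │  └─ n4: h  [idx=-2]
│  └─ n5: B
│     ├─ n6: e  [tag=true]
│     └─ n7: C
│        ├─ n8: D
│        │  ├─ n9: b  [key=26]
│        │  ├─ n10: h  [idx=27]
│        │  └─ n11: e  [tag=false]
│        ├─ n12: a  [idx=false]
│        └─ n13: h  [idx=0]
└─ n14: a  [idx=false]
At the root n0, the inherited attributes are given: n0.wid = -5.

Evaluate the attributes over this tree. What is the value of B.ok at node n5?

1. n0.wid = -5  [given at root]
2. n1.key = 13  [terminal]
3. n2.fin = "nw"  ["nw"]
4. n3.mk = 1  [len(A.fin) - 1]
5. n4.idx = -2  [terminal]
6. n3.idx = false  [D.mk > 1]
7. n5.ok = true  [D.idx == false]
8. n5.tag = false  [D.idx == true]
9. n6.tag = true  [terminal]
10. n7.acc = false  [false]
11. n7.cnt = 13  [13]
12. n7.live = 2  [2]
13. n8.mk = 24  [(if C.acc then C.cnt else C.live) + 22]
14. n9.key = 26  [terminal]
15. n10.idx = 27  [terminal]
16. n11.tag = false  [terminal]
17. n8.idx = false  [false]
18. n12.idx = false  [terminal]
19. n13.idx = 0  [terminal]
20. n7.lim = 6  [h.idx + C.live + 4]
21. n5.live = 2  [C.lim - 4]
22. n2.mk = "znw"  ["z" ++ A.fin]
23. n14.idx = false  [terminal]
24. n0.acc = "wu"  ["wu"]

true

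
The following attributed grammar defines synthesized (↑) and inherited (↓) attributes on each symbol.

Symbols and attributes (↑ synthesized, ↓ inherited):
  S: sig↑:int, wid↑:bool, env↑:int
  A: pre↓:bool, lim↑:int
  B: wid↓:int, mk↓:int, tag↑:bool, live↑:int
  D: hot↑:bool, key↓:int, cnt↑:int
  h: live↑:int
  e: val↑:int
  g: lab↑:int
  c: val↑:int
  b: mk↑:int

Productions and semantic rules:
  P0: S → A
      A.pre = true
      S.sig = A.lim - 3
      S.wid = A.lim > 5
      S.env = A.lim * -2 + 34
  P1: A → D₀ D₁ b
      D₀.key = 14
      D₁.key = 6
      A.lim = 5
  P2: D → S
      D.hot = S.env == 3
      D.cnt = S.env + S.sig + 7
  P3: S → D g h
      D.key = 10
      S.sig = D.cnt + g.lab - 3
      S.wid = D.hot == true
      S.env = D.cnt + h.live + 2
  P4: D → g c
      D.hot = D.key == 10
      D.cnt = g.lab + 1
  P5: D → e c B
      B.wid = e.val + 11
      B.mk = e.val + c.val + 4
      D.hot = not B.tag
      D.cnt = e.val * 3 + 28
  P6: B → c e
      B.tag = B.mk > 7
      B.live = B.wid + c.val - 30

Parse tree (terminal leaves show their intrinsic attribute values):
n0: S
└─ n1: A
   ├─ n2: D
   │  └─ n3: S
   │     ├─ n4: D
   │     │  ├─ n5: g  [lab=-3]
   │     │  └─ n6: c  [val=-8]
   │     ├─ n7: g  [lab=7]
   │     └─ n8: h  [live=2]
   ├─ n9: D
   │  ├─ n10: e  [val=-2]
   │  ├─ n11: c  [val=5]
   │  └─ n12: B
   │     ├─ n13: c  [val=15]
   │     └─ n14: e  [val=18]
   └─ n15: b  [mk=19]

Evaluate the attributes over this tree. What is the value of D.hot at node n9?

true

1. n1.pre = true  [true]
2. n2.key = 14  [14]
3. n4.key = 10  [10]
4. n5.lab = -3  [terminal]
5. n6.val = -8  [terminal]
6. n4.hot = true  [D.key == 10]
7. n4.cnt = -2  [g.lab + 1]
8. n7.lab = 7  [terminal]
9. n8.live = 2  [terminal]
10. n3.sig = 2  [D.cnt + g.lab - 3]
11. n3.wid = true  [D.hot == true]
12. n3.env = 2  [D.cnt + h.live + 2]
13. n2.hot = false  [S.env == 3]
14. n2.cnt = 11  [S.env + S.sig + 7]
15. n9.key = 6  [6]
16. n10.val = -2  [terminal]
17. n11.val = 5  [terminal]
18. n12.wid = 9  [e.val + 11]
19. n12.mk = 7  [e.val + c.val + 4]
20. n13.val = 15  [terminal]
21. n14.val = 18  [terminal]
22. n12.tag = false  [B.mk > 7]
23. n12.live = -6  [B.wid + c.val - 30]
24. n9.hot = true  [not B.tag]
25. n9.cnt = 22  [e.val * 3 + 28]
26. n15.mk = 19  [terminal]
27. n1.lim = 5  [5]
28. n0.sig = 2  [A.lim - 3]
29. n0.wid = false  [A.lim > 5]
30. n0.env = 24  [A.lim * -2 + 34]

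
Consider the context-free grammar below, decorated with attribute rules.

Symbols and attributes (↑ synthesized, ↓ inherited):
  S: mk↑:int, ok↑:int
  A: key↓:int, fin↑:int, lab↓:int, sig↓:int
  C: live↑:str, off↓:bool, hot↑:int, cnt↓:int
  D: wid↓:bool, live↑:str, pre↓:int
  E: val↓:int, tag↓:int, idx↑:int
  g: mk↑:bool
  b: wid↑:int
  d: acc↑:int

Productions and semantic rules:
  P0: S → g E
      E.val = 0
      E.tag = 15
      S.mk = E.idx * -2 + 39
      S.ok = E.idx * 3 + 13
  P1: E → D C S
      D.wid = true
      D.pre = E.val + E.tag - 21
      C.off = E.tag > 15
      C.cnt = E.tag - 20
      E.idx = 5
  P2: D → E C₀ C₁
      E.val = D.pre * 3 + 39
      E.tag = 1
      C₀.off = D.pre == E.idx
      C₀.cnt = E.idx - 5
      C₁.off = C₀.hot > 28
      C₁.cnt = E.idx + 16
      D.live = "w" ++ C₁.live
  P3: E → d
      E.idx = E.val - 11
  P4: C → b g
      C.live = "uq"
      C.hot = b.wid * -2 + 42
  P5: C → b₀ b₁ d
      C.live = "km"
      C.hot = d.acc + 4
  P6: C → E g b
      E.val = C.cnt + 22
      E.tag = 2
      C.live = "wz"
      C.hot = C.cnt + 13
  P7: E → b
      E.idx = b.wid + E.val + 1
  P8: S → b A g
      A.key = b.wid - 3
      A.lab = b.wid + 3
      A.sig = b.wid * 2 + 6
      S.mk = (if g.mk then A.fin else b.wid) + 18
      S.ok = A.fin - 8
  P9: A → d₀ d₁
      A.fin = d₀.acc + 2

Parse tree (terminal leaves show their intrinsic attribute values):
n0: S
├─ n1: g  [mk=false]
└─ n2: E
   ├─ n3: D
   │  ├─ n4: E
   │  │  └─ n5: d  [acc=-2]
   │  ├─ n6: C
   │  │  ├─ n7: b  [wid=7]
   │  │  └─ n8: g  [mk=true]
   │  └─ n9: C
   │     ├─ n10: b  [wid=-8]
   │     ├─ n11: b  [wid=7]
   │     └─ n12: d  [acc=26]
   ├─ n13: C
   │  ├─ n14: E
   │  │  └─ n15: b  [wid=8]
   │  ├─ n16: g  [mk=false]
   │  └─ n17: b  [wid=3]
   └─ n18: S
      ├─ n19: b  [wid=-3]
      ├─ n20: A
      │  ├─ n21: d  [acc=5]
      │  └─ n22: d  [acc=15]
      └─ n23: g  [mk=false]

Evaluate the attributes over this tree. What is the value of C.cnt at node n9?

26

1. n1.mk = false  [terminal]
2. n2.val = 0  [0]
3. n2.tag = 15  [15]
4. n3.wid = true  [true]
5. n3.pre = -6  [E.val + E.tag - 21]
6. n4.val = 21  [D.pre * 3 + 39]
7. n4.tag = 1  [1]
8. n5.acc = -2  [terminal]
9. n4.idx = 10  [E.val - 11]
10. n6.off = false  [D.pre == E.idx]
11. n6.cnt = 5  [E.idx - 5]
12. n7.wid = 7  [terminal]
13. n8.mk = true  [terminal]
14. n6.live = "uq"  ["uq"]
15. n6.hot = 28  [b.wid * -2 + 42]
16. n9.off = false  [C₀.hot > 28]
17. n9.cnt = 26  [E.idx + 16]
18. n10.wid = -8  [terminal]
19. n11.wid = 7  [terminal]
20. n12.acc = 26  [terminal]
21. n9.live = "km"  ["km"]
22. n9.hot = 30  [d.acc + 4]
23. n3.live = "wkm"  ["w" ++ C₁.live]
24. n13.off = false  [E.tag > 15]
25. n13.cnt = -5  [E.tag - 20]
26. n14.val = 17  [C.cnt + 22]
27. n14.tag = 2  [2]
28. n15.wid = 8  [terminal]
29. n14.idx = 26  [b.wid + E.val + 1]
30. n16.mk = false  [terminal]
31. n17.wid = 3  [terminal]
32. n13.live = "wz"  ["wz"]
33. n13.hot = 8  [C.cnt + 13]
34. n19.wid = -3  [terminal]
35. n20.key = -6  [b.wid - 3]
36. n20.lab = 0  [b.wid + 3]
37. n20.sig = 0  [b.wid * 2 + 6]
38. n21.acc = 5  [terminal]
39. n22.acc = 15  [terminal]
40. n20.fin = 7  [d₀.acc + 2]
41. n23.mk = false  [terminal]
42. n18.mk = 15  [(if g.mk then A.fin else b.wid) + 18]
43. n18.ok = -1  [A.fin - 8]
44. n2.idx = 5  [5]
45. n0.mk = 29  [E.idx * -2 + 39]
46. n0.ok = 28  [E.idx * 3 + 13]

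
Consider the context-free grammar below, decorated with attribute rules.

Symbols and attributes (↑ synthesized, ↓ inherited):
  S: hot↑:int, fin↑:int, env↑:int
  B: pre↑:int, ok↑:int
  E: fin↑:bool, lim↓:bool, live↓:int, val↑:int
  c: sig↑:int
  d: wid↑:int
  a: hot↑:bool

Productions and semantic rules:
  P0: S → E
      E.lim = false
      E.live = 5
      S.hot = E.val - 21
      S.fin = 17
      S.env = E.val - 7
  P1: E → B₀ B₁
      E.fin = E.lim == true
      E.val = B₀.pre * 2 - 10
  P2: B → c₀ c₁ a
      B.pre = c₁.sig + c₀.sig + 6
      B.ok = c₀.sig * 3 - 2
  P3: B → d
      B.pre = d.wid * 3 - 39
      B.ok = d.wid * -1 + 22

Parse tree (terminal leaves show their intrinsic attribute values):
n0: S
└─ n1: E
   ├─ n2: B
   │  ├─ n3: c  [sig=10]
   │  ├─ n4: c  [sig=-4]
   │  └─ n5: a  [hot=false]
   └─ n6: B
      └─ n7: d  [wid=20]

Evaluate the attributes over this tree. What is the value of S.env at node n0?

7

1. n1.lim = false  [false]
2. n1.live = 5  [5]
3. n3.sig = 10  [terminal]
4. n4.sig = -4  [terminal]
5. n5.hot = false  [terminal]
6. n2.pre = 12  [c₁.sig + c₀.sig + 6]
7. n2.ok = 28  [c₀.sig * 3 - 2]
8. n7.wid = 20  [terminal]
9. n6.pre = 21  [d.wid * 3 - 39]
10. n6.ok = 2  [d.wid * -1 + 22]
11. n1.fin = false  [E.lim == true]
12. n1.val = 14  [B₀.pre * 2 - 10]
13. n0.hot = -7  [E.val - 21]
14. n0.fin = 17  [17]
15. n0.env = 7  [E.val - 7]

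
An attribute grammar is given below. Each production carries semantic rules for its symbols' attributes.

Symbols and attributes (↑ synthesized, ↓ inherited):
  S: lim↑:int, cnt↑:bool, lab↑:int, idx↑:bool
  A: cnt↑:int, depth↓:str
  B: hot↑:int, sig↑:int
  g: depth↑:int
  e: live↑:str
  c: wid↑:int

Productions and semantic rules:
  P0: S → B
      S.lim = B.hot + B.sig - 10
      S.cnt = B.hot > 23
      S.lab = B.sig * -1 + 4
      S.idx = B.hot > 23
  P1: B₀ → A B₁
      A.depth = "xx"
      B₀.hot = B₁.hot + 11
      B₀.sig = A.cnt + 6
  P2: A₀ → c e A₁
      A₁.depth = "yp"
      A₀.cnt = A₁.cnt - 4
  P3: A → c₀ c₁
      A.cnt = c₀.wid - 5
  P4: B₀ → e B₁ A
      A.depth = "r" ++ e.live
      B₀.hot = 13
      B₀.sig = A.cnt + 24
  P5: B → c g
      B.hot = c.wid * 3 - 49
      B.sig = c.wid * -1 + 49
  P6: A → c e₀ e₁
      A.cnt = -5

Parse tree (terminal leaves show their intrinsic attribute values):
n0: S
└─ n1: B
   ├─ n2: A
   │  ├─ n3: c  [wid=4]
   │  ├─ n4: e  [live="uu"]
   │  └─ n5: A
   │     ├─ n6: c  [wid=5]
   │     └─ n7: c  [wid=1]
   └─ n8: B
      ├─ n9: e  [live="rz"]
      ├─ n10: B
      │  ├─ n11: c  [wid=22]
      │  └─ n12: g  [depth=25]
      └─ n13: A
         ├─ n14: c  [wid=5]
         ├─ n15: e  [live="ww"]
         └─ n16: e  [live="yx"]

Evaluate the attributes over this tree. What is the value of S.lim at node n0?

1. n2.depth = "xx"  ["xx"]
2. n3.wid = 4  [terminal]
3. n4.live = "uu"  [terminal]
4. n5.depth = "yp"  ["yp"]
5. n6.wid = 5  [terminal]
6. n7.wid = 1  [terminal]
7. n5.cnt = 0  [c₀.wid - 5]
8. n2.cnt = -4  [A₁.cnt - 4]
9. n9.live = "rz"  [terminal]
10. n11.wid = 22  [terminal]
11. n12.depth = 25  [terminal]
12. n10.hot = 17  [c.wid * 3 - 49]
13. n10.sig = 27  [c.wid * -1 + 49]
14. n13.depth = "rrz"  ["r" ++ e.live]
15. n14.wid = 5  [terminal]
16. n15.live = "ww"  [terminal]
17. n16.live = "yx"  [terminal]
18. n13.cnt = -5  [-5]
19. n8.hot = 13  [13]
20. n8.sig = 19  [A.cnt + 24]
21. n1.hot = 24  [B₁.hot + 11]
22. n1.sig = 2  [A.cnt + 6]
23. n0.lim = 16  [B.hot + B.sig - 10]
24. n0.cnt = true  [B.hot > 23]
25. n0.lab = 2  [B.sig * -1 + 4]
26. n0.idx = true  [B.hot > 23]

16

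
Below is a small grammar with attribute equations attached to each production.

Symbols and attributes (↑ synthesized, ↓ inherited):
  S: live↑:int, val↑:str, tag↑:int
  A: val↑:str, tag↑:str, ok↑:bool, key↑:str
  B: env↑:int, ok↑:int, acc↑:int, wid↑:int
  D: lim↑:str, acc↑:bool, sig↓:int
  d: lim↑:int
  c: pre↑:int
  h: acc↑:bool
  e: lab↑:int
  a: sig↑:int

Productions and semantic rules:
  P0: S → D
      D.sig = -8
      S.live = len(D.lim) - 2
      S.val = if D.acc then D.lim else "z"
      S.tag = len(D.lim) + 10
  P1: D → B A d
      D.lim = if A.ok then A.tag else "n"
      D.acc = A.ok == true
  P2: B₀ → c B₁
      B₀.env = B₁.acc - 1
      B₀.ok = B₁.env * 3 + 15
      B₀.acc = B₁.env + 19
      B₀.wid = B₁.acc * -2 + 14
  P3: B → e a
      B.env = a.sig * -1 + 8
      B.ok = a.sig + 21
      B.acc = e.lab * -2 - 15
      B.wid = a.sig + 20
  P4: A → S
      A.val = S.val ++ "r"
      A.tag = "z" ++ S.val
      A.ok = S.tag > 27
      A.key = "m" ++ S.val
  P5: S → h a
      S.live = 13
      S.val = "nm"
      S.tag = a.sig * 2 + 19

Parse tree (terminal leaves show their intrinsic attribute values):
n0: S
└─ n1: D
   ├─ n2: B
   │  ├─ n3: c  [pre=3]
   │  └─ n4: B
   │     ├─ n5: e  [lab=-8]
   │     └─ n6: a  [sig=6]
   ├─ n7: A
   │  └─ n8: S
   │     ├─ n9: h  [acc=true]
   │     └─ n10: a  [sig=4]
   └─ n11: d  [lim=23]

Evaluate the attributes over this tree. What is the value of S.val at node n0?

1. n1.sig = -8  [-8]
2. n3.pre = 3  [terminal]
3. n5.lab = -8  [terminal]
4. n6.sig = 6  [terminal]
5. n4.env = 2  [a.sig * -1 + 8]
6. n4.ok = 27  [a.sig + 21]
7. n4.acc = 1  [e.lab * -2 - 15]
8. n4.wid = 26  [a.sig + 20]
9. n2.env = 0  [B₁.acc - 1]
10. n2.ok = 21  [B₁.env * 3 + 15]
11. n2.acc = 21  [B₁.env + 19]
12. n2.wid = 12  [B₁.acc * -2 + 14]
13. n9.acc = true  [terminal]
14. n10.sig = 4  [terminal]
15. n8.live = 13  [13]
16. n8.val = "nm"  ["nm"]
17. n8.tag = 27  [a.sig * 2 + 19]
18. n7.val = "nmr"  [S.val ++ "r"]
19. n7.tag = "znm"  ["z" ++ S.val]
20. n7.ok = false  [S.tag > 27]
21. n7.key = "mnm"  ["m" ++ S.val]
22. n11.lim = 23  [terminal]
23. n1.lim = "n"  [if A.ok then A.tag else "n"]
24. n1.acc = false  [A.ok == true]
25. n0.live = -1  [len(D.lim) - 2]
26. n0.val = "z"  [if D.acc then D.lim else "z"]
27. n0.tag = 11  [len(D.lim) + 10]

"z"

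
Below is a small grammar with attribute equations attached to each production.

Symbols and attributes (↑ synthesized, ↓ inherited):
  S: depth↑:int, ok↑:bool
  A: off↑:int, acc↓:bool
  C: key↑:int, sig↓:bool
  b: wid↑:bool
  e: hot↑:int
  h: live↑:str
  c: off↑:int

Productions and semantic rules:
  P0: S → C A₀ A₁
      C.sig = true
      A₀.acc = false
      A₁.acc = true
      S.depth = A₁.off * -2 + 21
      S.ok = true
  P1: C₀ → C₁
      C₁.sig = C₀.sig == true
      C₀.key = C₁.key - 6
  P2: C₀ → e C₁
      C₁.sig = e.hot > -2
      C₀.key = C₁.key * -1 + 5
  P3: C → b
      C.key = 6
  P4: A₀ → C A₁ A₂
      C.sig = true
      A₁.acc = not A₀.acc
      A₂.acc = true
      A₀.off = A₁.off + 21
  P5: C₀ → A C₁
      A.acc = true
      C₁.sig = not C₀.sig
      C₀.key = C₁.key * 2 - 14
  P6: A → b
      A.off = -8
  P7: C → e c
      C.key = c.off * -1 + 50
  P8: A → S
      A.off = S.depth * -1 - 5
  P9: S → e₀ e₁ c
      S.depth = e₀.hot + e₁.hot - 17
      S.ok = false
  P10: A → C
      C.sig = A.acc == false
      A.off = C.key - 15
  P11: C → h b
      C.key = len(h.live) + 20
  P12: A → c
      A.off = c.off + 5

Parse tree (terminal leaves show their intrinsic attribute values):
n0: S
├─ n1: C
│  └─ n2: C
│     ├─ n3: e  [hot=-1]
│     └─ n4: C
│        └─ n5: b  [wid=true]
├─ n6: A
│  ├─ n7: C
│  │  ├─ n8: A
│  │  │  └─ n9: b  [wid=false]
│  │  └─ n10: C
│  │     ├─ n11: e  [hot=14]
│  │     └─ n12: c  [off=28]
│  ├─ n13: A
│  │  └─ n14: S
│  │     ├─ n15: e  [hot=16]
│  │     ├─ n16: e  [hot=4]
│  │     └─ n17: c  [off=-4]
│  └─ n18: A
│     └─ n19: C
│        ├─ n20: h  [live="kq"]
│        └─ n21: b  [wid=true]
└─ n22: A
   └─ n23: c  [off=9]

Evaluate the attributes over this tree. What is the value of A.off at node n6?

1. n1.sig = true  [true]
2. n2.sig = true  [C₀.sig == true]
3. n3.hot = -1  [terminal]
4. n4.sig = true  [e.hot > -2]
5. n5.wid = true  [terminal]
6. n4.key = 6  [6]
7. n2.key = -1  [C₁.key * -1 + 5]
8. n1.key = -7  [C₁.key - 6]
9. n6.acc = false  [false]
10. n7.sig = true  [true]
11. n8.acc = true  [true]
12. n9.wid = false  [terminal]
13. n8.off = -8  [-8]
14. n10.sig = false  [not C₀.sig]
15. n11.hot = 14  [terminal]
16. n12.off = 28  [terminal]
17. n10.key = 22  [c.off * -1 + 50]
18. n7.key = 30  [C₁.key * 2 - 14]
19. n13.acc = true  [not A₀.acc]
20. n15.hot = 16  [terminal]
21. n16.hot = 4  [terminal]
22. n17.off = -4  [terminal]
23. n14.depth = 3  [e₀.hot + e₁.hot - 17]
24. n14.ok = false  [false]
25. n13.off = -8  [S.depth * -1 - 5]
26. n18.acc = true  [true]
27. n19.sig = false  [A.acc == false]
28. n20.live = "kq"  [terminal]
29. n21.wid = true  [terminal]
30. n19.key = 22  [len(h.live) + 20]
31. n18.off = 7  [C.key - 15]
32. n6.off = 13  [A₁.off + 21]
33. n22.acc = true  [true]
34. n23.off = 9  [terminal]
35. n22.off = 14  [c.off + 5]
36. n0.depth = -7  [A₁.off * -2 + 21]
37. n0.ok = true  [true]

13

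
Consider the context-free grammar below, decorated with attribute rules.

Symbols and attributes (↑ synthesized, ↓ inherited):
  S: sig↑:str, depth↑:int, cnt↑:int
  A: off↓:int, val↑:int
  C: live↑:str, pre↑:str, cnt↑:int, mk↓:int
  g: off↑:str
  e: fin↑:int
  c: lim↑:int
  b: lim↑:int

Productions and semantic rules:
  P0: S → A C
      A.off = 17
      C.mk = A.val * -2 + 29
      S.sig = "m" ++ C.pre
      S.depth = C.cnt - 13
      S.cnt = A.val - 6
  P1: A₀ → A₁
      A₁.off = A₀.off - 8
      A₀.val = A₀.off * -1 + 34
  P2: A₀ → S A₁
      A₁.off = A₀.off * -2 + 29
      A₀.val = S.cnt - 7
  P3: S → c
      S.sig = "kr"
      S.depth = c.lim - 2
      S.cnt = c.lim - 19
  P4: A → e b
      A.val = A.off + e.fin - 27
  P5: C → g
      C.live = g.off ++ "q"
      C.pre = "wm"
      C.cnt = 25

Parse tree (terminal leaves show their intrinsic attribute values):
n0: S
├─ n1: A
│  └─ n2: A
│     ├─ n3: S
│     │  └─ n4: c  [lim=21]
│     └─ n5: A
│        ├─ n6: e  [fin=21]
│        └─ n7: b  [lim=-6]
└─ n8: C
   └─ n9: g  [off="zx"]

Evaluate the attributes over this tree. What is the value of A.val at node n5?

1. n1.off = 17  [17]
2. n2.off = 9  [A₀.off - 8]
3. n4.lim = 21  [terminal]
4. n3.sig = "kr"  ["kr"]
5. n3.depth = 19  [c.lim - 2]
6. n3.cnt = 2  [c.lim - 19]
7. n5.off = 11  [A₀.off * -2 + 29]
8. n6.fin = 21  [terminal]
9. n7.lim = -6  [terminal]
10. n5.val = 5  [A.off + e.fin - 27]
11. n2.val = -5  [S.cnt - 7]
12. n1.val = 17  [A₀.off * -1 + 34]
13. n8.mk = -5  [A.val * -2 + 29]
14. n9.off = "zx"  [terminal]
15. n8.live = "zxq"  [g.off ++ "q"]
16. n8.pre = "wm"  ["wm"]
17. n8.cnt = 25  [25]
18. n0.sig = "mwm"  ["m" ++ C.pre]
19. n0.depth = 12  [C.cnt - 13]
20. n0.cnt = 11  [A.val - 6]

5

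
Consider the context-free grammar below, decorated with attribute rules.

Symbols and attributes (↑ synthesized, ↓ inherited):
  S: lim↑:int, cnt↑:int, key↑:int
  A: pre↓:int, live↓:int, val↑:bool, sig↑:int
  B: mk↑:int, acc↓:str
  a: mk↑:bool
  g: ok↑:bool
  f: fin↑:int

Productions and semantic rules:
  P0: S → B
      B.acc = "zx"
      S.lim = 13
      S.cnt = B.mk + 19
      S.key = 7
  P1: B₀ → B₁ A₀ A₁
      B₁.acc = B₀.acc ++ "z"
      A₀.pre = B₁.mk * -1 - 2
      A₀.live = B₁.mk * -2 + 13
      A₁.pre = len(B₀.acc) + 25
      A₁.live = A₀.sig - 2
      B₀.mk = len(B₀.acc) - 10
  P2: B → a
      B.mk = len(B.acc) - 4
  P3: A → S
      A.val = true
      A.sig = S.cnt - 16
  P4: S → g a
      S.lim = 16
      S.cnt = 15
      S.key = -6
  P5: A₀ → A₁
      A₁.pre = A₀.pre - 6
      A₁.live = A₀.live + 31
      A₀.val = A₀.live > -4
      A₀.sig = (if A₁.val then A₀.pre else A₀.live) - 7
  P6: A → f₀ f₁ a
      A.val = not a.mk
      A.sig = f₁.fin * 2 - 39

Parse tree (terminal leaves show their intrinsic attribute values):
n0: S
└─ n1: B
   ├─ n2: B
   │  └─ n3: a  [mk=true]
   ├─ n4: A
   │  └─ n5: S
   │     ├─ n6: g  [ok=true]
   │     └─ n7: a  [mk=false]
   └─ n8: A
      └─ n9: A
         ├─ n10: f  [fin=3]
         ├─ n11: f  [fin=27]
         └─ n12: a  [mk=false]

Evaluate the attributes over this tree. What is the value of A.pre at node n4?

-1

1. n1.acc = "zx"  ["zx"]
2. n2.acc = "zxz"  [B₀.acc ++ "z"]
3. n3.mk = true  [terminal]
4. n2.mk = -1  [len(B.acc) - 4]
5. n4.pre = -1  [B₁.mk * -1 - 2]
6. n4.live = 15  [B₁.mk * -2 + 13]
7. n6.ok = true  [terminal]
8. n7.mk = false  [terminal]
9. n5.lim = 16  [16]
10. n5.cnt = 15  [15]
11. n5.key = -6  [-6]
12. n4.val = true  [true]
13. n4.sig = -1  [S.cnt - 16]
14. n8.pre = 27  [len(B₀.acc) + 25]
15. n8.live = -3  [A₀.sig - 2]
16. n9.pre = 21  [A₀.pre - 6]
17. n9.live = 28  [A₀.live + 31]
18. n10.fin = 3  [terminal]
19. n11.fin = 27  [terminal]
20. n12.mk = false  [terminal]
21. n9.val = true  [not a.mk]
22. n9.sig = 15  [f₁.fin * 2 - 39]
23. n8.val = true  [A₀.live > -4]
24. n8.sig = 20  [(if A₁.val then A₀.pre else A₀.live) - 7]
25. n1.mk = -8  [len(B₀.acc) - 10]
26. n0.lim = 13  [13]
27. n0.cnt = 11  [B.mk + 19]
28. n0.key = 7  [7]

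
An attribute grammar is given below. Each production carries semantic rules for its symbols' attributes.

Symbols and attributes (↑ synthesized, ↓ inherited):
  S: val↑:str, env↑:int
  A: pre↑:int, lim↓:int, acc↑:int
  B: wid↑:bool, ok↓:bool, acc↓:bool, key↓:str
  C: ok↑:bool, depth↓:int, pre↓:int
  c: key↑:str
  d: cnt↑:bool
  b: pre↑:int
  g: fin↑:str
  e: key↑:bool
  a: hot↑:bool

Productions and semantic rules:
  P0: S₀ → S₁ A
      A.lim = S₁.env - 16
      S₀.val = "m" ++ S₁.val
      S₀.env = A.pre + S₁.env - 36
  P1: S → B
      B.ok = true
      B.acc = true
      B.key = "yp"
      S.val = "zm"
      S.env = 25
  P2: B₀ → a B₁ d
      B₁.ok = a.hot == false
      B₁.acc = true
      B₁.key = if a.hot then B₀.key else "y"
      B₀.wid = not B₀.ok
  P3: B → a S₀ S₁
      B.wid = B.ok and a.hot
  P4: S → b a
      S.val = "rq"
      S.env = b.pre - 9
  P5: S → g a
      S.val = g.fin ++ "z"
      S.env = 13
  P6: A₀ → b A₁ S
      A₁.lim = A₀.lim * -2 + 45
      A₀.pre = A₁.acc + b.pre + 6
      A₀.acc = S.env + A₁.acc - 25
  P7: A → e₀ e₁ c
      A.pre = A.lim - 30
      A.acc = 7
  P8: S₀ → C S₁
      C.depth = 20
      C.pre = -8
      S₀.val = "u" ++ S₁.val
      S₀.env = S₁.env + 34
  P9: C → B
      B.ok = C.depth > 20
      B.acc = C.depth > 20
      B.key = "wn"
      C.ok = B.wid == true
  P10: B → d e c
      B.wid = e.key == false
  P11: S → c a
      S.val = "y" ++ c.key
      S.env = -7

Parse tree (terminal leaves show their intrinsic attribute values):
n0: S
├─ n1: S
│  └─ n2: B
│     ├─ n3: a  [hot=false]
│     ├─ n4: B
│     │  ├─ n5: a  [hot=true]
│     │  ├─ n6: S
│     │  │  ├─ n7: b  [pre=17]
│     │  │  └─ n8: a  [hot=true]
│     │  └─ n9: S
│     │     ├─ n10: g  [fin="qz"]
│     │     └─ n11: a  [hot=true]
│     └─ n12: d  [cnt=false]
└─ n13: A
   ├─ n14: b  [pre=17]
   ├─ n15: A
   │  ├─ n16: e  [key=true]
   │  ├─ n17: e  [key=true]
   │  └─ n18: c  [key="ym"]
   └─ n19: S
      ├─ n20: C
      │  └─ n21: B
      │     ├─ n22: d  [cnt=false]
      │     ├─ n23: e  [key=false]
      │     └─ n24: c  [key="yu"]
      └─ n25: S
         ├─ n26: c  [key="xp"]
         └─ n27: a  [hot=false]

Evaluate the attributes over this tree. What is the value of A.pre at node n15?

-3

1. n2.ok = true  [true]
2. n2.acc = true  [true]
3. n2.key = "yp"  ["yp"]
4. n3.hot = false  [terminal]
5. n4.ok = true  [a.hot == false]
6. n4.acc = true  [true]
7. n4.key = "y"  [if a.hot then B₀.key else "y"]
8. n5.hot = true  [terminal]
9. n7.pre = 17  [terminal]
10. n8.hot = true  [terminal]
11. n6.val = "rq"  ["rq"]
12. n6.env = 8  [b.pre - 9]
13. n10.fin = "qz"  [terminal]
14. n11.hot = true  [terminal]
15. n9.val = "qzz"  [g.fin ++ "z"]
16. n9.env = 13  [13]
17. n4.wid = true  [B.ok and a.hot]
18. n12.cnt = false  [terminal]
19. n2.wid = false  [not B₀.ok]
20. n1.val = "zm"  ["zm"]
21. n1.env = 25  [25]
22. n13.lim = 9  [S₁.env - 16]
23. n14.pre = 17  [terminal]
24. n15.lim = 27  [A₀.lim * -2 + 45]
25. n16.key = true  [terminal]
26. n17.key = true  [terminal]
27. n18.key = "ym"  [terminal]
28. n15.pre = -3  [A.lim - 30]
29. n15.acc = 7  [7]
30. n20.depth = 20  [20]
31. n20.pre = -8  [-8]
32. n21.ok = false  [C.depth > 20]
33. n21.acc = false  [C.depth > 20]
34. n21.key = "wn"  ["wn"]
35. n22.cnt = false  [terminal]
36. n23.key = false  [terminal]
37. n24.key = "yu"  [terminal]
38. n21.wid = true  [e.key == false]
39. n20.ok = true  [B.wid == true]
40. n26.key = "xp"  [terminal]
41. n27.hot = false  [terminal]
42. n25.val = "yxp"  ["y" ++ c.key]
43. n25.env = -7  [-7]
44. n19.val = "uyxp"  ["u" ++ S₁.val]
45. n19.env = 27  [S₁.env + 34]
46. n13.pre = 30  [A₁.acc + b.pre + 6]
47. n13.acc = 9  [S.env + A₁.acc - 25]
48. n0.val = "mzm"  ["m" ++ S₁.val]
49. n0.env = 19  [A.pre + S₁.env - 36]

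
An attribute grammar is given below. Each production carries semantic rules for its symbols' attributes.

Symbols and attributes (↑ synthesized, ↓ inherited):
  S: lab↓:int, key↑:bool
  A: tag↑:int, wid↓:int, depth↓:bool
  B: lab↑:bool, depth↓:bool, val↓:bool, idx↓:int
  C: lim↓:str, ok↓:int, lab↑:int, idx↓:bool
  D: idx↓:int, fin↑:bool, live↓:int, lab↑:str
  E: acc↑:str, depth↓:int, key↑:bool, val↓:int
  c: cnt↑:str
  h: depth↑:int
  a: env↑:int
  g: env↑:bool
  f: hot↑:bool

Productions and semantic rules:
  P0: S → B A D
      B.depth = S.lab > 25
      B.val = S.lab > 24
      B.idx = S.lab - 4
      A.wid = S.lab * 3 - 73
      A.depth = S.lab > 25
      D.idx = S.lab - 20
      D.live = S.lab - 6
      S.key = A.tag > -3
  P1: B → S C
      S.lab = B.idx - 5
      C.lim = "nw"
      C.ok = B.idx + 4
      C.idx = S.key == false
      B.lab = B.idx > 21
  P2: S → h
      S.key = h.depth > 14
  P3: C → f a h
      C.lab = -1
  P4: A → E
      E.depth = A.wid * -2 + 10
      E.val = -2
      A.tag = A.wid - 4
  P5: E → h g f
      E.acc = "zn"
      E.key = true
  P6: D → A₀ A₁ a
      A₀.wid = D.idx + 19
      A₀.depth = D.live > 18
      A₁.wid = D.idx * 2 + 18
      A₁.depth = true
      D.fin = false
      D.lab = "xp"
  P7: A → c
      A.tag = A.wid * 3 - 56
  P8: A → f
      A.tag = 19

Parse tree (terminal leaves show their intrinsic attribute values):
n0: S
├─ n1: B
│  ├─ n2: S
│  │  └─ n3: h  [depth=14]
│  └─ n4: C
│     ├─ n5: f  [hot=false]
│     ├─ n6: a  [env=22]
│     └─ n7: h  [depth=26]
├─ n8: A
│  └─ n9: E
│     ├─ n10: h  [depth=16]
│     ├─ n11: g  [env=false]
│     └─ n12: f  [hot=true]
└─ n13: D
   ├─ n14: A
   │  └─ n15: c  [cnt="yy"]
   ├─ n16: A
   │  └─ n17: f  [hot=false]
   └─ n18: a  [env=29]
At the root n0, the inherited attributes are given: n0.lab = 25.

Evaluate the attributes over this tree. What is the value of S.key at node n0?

1. n0.lab = 25  [given at root]
2. n1.depth = false  [S.lab > 25]
3. n1.val = true  [S.lab > 24]
4. n1.idx = 21  [S.lab - 4]
5. n2.lab = 16  [B.idx - 5]
6. n3.depth = 14  [terminal]
7. n2.key = false  [h.depth > 14]
8. n4.lim = "nw"  ["nw"]
9. n4.ok = 25  [B.idx + 4]
10. n4.idx = true  [S.key == false]
11. n5.hot = false  [terminal]
12. n6.env = 22  [terminal]
13. n7.depth = 26  [terminal]
14. n4.lab = -1  [-1]
15. n1.lab = false  [B.idx > 21]
16. n8.wid = 2  [S.lab * 3 - 73]
17. n8.depth = false  [S.lab > 25]
18. n9.depth = 6  [A.wid * -2 + 10]
19. n9.val = -2  [-2]
20. n10.depth = 16  [terminal]
21. n11.env = false  [terminal]
22. n12.hot = true  [terminal]
23. n9.acc = "zn"  ["zn"]
24. n9.key = true  [true]
25. n8.tag = -2  [A.wid - 4]
26. n13.idx = 5  [S.lab - 20]
27. n13.live = 19  [S.lab - 6]
28. n14.wid = 24  [D.idx + 19]
29. n14.depth = true  [D.live > 18]
30. n15.cnt = "yy"  [terminal]
31. n14.tag = 16  [A.wid * 3 - 56]
32. n16.wid = 28  [D.idx * 2 + 18]
33. n16.depth = true  [true]
34. n17.hot = false  [terminal]
35. n16.tag = 19  [19]
36. n18.env = 29  [terminal]
37. n13.fin = false  [false]
38. n13.lab = "xp"  ["xp"]
39. n0.key = true  [A.tag > -3]

true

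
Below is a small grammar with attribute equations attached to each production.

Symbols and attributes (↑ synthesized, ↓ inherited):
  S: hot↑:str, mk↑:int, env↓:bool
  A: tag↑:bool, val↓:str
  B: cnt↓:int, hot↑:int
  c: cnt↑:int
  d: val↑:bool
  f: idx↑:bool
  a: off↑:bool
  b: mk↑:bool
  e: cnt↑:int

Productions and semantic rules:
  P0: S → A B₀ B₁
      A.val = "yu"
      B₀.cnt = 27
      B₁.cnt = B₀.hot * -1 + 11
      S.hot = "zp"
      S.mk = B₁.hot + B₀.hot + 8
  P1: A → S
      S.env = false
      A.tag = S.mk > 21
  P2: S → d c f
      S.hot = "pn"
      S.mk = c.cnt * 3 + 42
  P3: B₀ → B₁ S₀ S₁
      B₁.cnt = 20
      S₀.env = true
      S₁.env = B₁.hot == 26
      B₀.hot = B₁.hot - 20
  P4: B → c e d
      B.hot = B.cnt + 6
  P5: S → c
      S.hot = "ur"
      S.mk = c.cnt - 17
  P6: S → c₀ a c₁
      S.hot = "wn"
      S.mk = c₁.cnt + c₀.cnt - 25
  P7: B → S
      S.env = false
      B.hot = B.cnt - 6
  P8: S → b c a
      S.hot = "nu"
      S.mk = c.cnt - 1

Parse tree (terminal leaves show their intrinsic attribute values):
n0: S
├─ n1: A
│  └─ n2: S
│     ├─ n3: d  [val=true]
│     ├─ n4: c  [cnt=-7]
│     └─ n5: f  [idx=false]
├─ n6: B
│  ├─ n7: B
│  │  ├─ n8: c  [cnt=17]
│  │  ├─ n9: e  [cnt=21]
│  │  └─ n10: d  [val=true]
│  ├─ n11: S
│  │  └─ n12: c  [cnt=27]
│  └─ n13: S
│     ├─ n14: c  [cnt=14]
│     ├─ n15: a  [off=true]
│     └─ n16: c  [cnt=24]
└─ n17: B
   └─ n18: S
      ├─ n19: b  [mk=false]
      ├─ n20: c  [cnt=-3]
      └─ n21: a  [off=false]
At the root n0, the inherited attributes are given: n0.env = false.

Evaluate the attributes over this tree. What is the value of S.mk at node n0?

13

1. n0.env = false  [given at root]
2. n1.val = "yu"  ["yu"]
3. n2.env = false  [false]
4. n3.val = true  [terminal]
5. n4.cnt = -7  [terminal]
6. n5.idx = false  [terminal]
7. n2.hot = "pn"  ["pn"]
8. n2.mk = 21  [c.cnt * 3 + 42]
9. n1.tag = false  [S.mk > 21]
10. n6.cnt = 27  [27]
11. n7.cnt = 20  [20]
12. n8.cnt = 17  [terminal]
13. n9.cnt = 21  [terminal]
14. n10.val = true  [terminal]
15. n7.hot = 26  [B.cnt + 6]
16. n11.env = true  [true]
17. n12.cnt = 27  [terminal]
18. n11.hot = "ur"  ["ur"]
19. n11.mk = 10  [c.cnt - 17]
20. n13.env = true  [B₁.hot == 26]
21. n14.cnt = 14  [terminal]
22. n15.off = true  [terminal]
23. n16.cnt = 24  [terminal]
24. n13.hot = "wn"  ["wn"]
25. n13.mk = 13  [c₁.cnt + c₀.cnt - 25]
26. n6.hot = 6  [B₁.hot - 20]
27. n17.cnt = 5  [B₀.hot * -1 + 11]
28. n18.env = false  [false]
29. n19.mk = false  [terminal]
30. n20.cnt = -3  [terminal]
31. n21.off = false  [terminal]
32. n18.hot = "nu"  ["nu"]
33. n18.mk = -4  [c.cnt - 1]
34. n17.hot = -1  [B.cnt - 6]
35. n0.hot = "zp"  ["zp"]
36. n0.mk = 13  [B₁.hot + B₀.hot + 8]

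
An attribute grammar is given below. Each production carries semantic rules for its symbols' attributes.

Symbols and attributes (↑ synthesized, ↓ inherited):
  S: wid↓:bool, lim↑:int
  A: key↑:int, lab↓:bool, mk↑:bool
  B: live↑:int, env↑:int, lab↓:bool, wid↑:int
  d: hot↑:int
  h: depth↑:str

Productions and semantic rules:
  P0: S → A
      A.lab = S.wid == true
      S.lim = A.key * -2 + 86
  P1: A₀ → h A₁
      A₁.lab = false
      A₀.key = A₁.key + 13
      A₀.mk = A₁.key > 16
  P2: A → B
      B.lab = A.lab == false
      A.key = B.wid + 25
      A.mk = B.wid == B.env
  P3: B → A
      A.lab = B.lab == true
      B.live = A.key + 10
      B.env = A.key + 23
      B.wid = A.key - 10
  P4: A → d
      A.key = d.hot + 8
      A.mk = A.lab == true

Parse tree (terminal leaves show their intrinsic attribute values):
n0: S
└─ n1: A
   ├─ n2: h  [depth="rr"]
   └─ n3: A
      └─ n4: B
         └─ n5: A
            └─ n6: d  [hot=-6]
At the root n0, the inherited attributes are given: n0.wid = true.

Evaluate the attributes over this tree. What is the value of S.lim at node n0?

26

1. n0.wid = true  [given at root]
2. n1.lab = true  [S.wid == true]
3. n2.depth = "rr"  [terminal]
4. n3.lab = false  [false]
5. n4.lab = true  [A.lab == false]
6. n5.lab = true  [B.lab == true]
7. n6.hot = -6  [terminal]
8. n5.key = 2  [d.hot + 8]
9. n5.mk = true  [A.lab == true]
10. n4.live = 12  [A.key + 10]
11. n4.env = 25  [A.key + 23]
12. n4.wid = -8  [A.key - 10]
13. n3.key = 17  [B.wid + 25]
14. n3.mk = false  [B.wid == B.env]
15. n1.key = 30  [A₁.key + 13]
16. n1.mk = true  [A₁.key > 16]
17. n0.lim = 26  [A.key * -2 + 86]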